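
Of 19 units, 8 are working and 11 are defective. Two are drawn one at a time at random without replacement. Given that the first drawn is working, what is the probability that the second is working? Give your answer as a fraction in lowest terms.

7/18

After removing one working, 18 remain: 7 working and 11 defective.
So the probability the next is working is 7/18.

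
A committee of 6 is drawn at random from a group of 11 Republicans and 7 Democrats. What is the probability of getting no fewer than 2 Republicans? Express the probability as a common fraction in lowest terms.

77/78

There are C(18,6) = 18564 ways to choose the 6.
Count the complement (fewer than 2 Republicans): C(11,0)·C(7,6) + C(11,1)·C(7,5) = 7 + 231 = 238.
Probability = 1 − 238/18564 = 18326/18564 = 77/78.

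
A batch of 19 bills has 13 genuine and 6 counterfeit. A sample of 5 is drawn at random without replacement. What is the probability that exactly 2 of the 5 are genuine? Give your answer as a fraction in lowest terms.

Total number of selections: C(19,5) = 11628.
Selections with exactly 2 genuine: choose 2 of the 13 genuine and 3 of the 6 counterfeit, C(13,2)·C(6,3) = 78·20 = 1560.
Probability = 1560/11628 = 130/969.

130/969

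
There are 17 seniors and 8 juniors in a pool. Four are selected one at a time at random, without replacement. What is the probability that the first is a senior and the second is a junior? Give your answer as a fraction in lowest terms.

17/75

Multiply the conditional probabilities at each draw: 17/25 · 8/24 = 136/600 = 17/75.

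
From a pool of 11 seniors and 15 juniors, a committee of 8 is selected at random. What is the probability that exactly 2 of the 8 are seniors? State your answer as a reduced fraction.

77/437

There are C(26,8) = 1562275 ways to choose 8 from 26.
Selections with exactly 2 seniors: choose 2 of the 11 seniors and 6 of the 15 juniors, C(11,2)·C(15,6) = 55·5005 = 275275.
Probability = 275275/1562275 = 77/437.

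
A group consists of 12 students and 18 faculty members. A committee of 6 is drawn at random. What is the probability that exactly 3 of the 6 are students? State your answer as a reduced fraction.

There are C(30,6) = 593775 ways to choose 6 from 30.
Selections with exactly 3 students: choose 3 of the 12 students and 3 of the 18 faculty members, C(12,3)·C(18,3) = 220·816 = 179520.
Probability = 179520/593775 = 11968/39585.

11968/39585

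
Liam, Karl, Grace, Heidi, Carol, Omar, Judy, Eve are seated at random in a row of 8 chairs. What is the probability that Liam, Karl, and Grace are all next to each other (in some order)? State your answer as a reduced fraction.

3/28

There are 8! = 40320 arrangements.
Treat the three as one block: 6! placements × 3! orders within the block = 720·6 = 4320.
Probability = 4320/40320 = 3/28.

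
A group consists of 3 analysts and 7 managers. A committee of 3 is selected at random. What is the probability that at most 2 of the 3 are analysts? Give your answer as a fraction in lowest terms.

There are C(10,3) = 120 ways to choose the 3.
Favorable selections (at most 2 analysts): C(3,0)·C(7,3) + C(3,1)·C(7,2) + C(3,2)·C(7,1) = 35 + 63 + 21 = 119.
Probability = 119/120.

119/120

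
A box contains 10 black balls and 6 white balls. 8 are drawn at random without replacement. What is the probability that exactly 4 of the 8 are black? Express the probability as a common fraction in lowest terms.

Total number of selections: C(16,8) = 12870.
Selections with exactly 4 black: choose 4 of the 10 black and 4 of the 6 white, C(10,4)·C(6,4) = 210·15 = 3150.
Probability = 3150/12870 = 35/143.

35/143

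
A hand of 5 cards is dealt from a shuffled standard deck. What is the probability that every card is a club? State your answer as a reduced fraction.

There are C(52,5) = 2598960 possible 5-card hands.
Hands that are all clubs: C(13,5) = 1287.
Probability = 1287/2598960 = 33/66640.

33/66640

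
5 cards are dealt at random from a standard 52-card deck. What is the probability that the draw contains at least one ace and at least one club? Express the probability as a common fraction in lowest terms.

There are C(52,5) = 2598960 possible draws.
By inclusion-exclusion on the complements, draws missing all aces or all clubs: C(48,5) + C(39,5) − C(36,5) = 1712304 + 575757 − 376992 = 1911069.
So draws with at least one of each: 2598960 − 1911069 = 687891, probability 687891/2598960 = 229297/866320.

229297/866320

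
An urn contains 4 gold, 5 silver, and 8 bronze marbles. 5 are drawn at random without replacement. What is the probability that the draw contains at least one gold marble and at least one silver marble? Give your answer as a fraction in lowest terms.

There are C(17,5) = 6188 possible draws.
By inclusion-exclusion on the complements, draws missing all gold or all silver: C(13,5) + C(12,5) − C(8,5) = 1287 + 792 − 56 = 2023.
So draws with at least one of each: 6188 − 2023 = 4165, probability 4165/6188 = 35/52.

35/52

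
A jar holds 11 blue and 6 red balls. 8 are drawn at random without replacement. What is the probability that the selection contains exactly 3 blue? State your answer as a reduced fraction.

9/221

Total number of selections: C(17,8) = 24310.
Selections with exactly 3 blue: choose 3 of the 11 blue and 5 of the 6 red, C(11,3)·C(6,5) = 165·6 = 990.
Probability = 990/24310 = 9/221.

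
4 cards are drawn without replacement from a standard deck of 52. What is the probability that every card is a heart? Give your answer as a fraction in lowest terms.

11/4165

There are C(52,4) = 270725 possible 4-card hands.
Hands that are all hearts: C(13,4) = 715.
Probability = 715/270725 = 11/4165.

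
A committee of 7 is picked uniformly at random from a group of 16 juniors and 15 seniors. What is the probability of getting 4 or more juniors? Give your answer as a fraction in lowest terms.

Total selections: C(31,7) = 2629575.
Favorable selections (4 or more juniors): C(16,4)·C(15,3) + C(16,5)·C(15,2) + C(16,6)·C(15,1) + C(16,7)·C(15,0) = 828100 + 458640 + 120120 + 11440 = 1418300.
Probability = 1418300/2629575 = 4364/8091.

4364/8091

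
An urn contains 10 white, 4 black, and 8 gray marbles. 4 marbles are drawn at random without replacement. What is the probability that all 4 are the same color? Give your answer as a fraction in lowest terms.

There are C(22,4) = 7315 ways to draw 4 marbles.
All same color: C(10,4) + C(4,4) + C(8,4) = 210 + 1 + 70 = 281.
Probability = 281/7315.

281/7315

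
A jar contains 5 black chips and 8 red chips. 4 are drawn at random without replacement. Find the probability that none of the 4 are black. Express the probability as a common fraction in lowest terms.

There are C(13,4) = 715 possible selections.
Selections with no black (all red): C(8,4) = 70.
Probability = 70/715 = 14/143.

14/143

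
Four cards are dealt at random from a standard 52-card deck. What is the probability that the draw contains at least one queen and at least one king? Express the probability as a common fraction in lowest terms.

There are C(52,4) = 270725 possible draws.
By inclusion-exclusion on the complements, draws missing all queens or all kings: C(48,4) + C(48,4) − C(44,4) = 194580 + 194580 − 135751 = 253409.
So draws with at least one of each: 270725 − 253409 = 17316, probability 17316/270725 = 1332/20825.

1332/20825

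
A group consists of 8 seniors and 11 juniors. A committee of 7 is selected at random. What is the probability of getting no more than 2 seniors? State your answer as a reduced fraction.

2827/8398

There are C(19,7) = 50388 ways to choose the 7.
Favorable selections (no more than 2 seniors): C(8,0)·C(11,7) + C(8,1)·C(11,6) + C(8,2)·C(11,5) = 330 + 3696 + 12936 = 16962.
Probability = 16962/50388 = 2827/8398.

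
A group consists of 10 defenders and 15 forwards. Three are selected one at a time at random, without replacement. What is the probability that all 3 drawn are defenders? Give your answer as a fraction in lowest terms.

Multiply the conditional probabilities at each draw: 10/25 · 9/24 · 8/23 = 720/13800 = 6/115.

6/115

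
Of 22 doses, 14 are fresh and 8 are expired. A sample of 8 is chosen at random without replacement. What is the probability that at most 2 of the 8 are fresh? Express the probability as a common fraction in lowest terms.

887/106590

Total selections: C(22,8) = 319770.
Favorable selections (at most 2 fresh): C(14,0)·C(8,8) + C(14,1)·C(8,7) + C(14,2)·C(8,6) = 1 + 112 + 2548 = 2661.
Probability = 2661/319770 = 887/106590.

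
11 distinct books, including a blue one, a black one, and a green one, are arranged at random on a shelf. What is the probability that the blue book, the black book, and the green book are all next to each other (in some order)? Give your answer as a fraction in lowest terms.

There are 11! = 39916800 arrangements.
Treat the three as one block: 9! placements × 3! orders within the block = 362880·6 = 2177280.
Probability = 2177280/39916800 = 3/55.

3/55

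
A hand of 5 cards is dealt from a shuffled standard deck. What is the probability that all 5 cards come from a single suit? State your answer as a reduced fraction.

33/16660

There are C(52,5) = 2598960 possible 5-card hands.
Hands of one suit: 4 suits × C(13,5) = 4·1287 = 5148.
Probability = 5148/2598960 = 33/16660.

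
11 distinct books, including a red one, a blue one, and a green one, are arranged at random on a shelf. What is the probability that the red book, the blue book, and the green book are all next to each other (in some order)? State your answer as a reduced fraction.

There are 11! = 39916800 arrangements.
Treat the three as one block: 9! placements × 3! orders within the block = 362880·6 = 2177280.
Probability = 2177280/39916800 = 3/55.

3/55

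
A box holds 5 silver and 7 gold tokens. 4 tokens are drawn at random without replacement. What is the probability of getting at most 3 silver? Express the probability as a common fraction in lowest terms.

Total selections: C(12,4) = 495.
The complement is exactly 4 silver: C(5,4)·C(7,0) = 5.
Probability = 1 − 5/495 = 490/495 = 98/99.

98/99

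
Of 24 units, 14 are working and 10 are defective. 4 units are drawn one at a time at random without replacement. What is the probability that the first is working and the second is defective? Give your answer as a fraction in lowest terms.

Multiply the conditional probabilities at each draw: 14/24 · 10/23 = 140/552 = 35/138.

35/138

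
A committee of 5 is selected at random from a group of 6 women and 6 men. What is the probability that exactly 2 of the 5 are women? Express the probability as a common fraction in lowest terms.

25/66

The sample space is all 5-subsets of the 12: C(12,5) = 792.
Selections with exactly 2 women: choose 2 of the 6 women and 3 of the 6 men, C(6,2)·C(6,3) = 15·20 = 300.
Probability = 300/792 = 25/66.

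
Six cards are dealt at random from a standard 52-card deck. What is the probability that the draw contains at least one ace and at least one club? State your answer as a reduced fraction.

6772177/20358520

There are C(52,6) = 20358520 possible draws.
By inclusion-exclusion on the complements, draws missing all aces or all clubs: C(48,6) + C(39,6) − C(36,6) = 12271512 + 3262623 − 1947792 = 13586343.
So draws with at least one of each: 20358520 − 13586343 = 6772177, probability 6772177/20358520.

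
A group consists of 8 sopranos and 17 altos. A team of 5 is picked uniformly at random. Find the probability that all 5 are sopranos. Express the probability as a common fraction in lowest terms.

4/3795

There are C(25,5) = 53130 possible selections.
Selections with all sopranos: C(8,5) = 56.
Probability = 56/53130 = 4/3795.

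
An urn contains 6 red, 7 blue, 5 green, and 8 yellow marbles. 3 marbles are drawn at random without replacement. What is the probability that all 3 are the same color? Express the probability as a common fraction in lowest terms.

There are C(26,3) = 2600 ways to draw 3 marbles.
All same color: C(6,3) + C(7,3) + C(5,3) + C(8,3) = 20 + 35 + 10 + 56 = 121.
Probability = 121/2600.

121/2600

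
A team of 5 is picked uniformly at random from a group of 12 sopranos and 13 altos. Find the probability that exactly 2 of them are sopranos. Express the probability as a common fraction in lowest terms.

There are C(25,5) = 53130 ways to choose 5 from 25.
Selections with exactly 2 sopranos: choose 2 of the 12 sopranos and 3 of the 13 altos, C(12,2)·C(13,3) = 66·286 = 18876.
Probability = 18876/53130 = 286/805.

286/805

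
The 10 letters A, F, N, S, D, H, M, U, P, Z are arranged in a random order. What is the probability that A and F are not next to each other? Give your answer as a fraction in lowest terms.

4/5

There are 10! = 3628800 arrangements.
Arrangements with A and F adjacent: 2·9! = 725760.
So not adjacent: 3628800 − 725760 = 2903040, probability 2903040/3628800 = 4/5.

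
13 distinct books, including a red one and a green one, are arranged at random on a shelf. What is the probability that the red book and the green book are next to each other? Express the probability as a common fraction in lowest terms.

There are 13! = 6227020800 arrangements.
Treat the red book and the green book as a block: 12! arrangements of the blocks × 2 orders within the block = 2·479001600 = 958003200.
Probability = 958003200/6227020800 = 2/13.

2/13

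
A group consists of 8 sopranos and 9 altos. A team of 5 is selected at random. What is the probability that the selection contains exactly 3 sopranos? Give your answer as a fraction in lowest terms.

72/221

The sample space is all 5-subsets of the 17: C(17,5) = 6188.
Selections with exactly 3 sopranos: choose 3 of the 8 sopranos and 2 of the 9 altos, C(8,3)·C(9,2) = 56·36 = 2016.
Probability = 2016/6188 = 72/221.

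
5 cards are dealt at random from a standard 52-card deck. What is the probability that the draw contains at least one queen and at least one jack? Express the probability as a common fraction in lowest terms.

6509/64974

There are C(52,5) = 2598960 possible draws.
By inclusion-exclusion on the complements, draws missing all queens or all jacks: C(48,5) + C(48,5) − C(44,5) = 1712304 + 1712304 − 1086008 = 2338600.
So draws with at least one of each: 2598960 − 2338600 = 260360, probability 260360/2598960 = 6509/64974.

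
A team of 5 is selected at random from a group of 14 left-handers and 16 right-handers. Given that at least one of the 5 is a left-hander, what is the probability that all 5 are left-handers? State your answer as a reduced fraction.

Work in counts. Selections with at least one left-hander: C(30,5) − C(16,5) = 142506 − 4368 = 138138.
Of those, selections where all 5 are left-handers: C(14,5) = 2002.
Conditional probability = 2002/138138 = 1/69.

1/69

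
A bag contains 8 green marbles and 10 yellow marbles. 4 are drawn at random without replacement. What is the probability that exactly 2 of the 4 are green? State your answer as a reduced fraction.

The sample space is all 4-subsets of the 18: C(18,4) = 3060.
Selections with exactly 2 green: choose 2 of the 8 green and 2 of the 10 yellow, C(8,2)·C(10,2) = 28·45 = 1260.
Probability = 1260/3060 = 7/17.

7/17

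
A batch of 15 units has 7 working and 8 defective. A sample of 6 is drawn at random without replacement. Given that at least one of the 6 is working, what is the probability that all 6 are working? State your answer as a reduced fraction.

1/711

Work in counts. Selections with at least one working: C(15,6) − C(8,6) = 5005 − 28 = 4977.
Of those, selections where all 6 are working: C(7,6) = 7.
Conditional probability = 7/4977 = 1/711.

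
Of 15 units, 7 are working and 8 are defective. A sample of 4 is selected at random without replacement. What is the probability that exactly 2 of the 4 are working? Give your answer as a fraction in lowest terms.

28/65

Total number of selections: C(15,4) = 1365.
Selections with exactly 2 working: choose 2 of the 7 working and 2 of the 8 defective, C(7,2)·C(8,2) = 21·28 = 588.
Probability = 588/1365 = 28/65.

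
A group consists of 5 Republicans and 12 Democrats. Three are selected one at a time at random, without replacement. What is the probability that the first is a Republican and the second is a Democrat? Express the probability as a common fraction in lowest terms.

15/68

Multiply the conditional probabilities at each draw: 5/17 · 12/16 = 60/272 = 15/68.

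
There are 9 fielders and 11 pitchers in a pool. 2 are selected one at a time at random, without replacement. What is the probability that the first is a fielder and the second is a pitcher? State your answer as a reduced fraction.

Multiply the conditional probabilities at each draw: 9/20 · 11/19 = 99/380.

99/380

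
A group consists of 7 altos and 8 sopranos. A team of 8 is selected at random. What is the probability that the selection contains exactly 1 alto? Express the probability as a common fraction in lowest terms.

Total number of selections: C(15,8) = 6435.
Selections with exactly 1 alto: choose 1 of the 7 altos and 7 of the 8 sopranos, C(7,1)·C(8,7) = 7·8 = 56.
Probability = 56/6435.

56/6435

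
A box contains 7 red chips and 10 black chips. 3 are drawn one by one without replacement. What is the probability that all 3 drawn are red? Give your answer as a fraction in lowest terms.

7/136

Multiply the conditional probabilities at each draw: 7/17 · 6/16 · 5/15 = 210/4080 = 7/136.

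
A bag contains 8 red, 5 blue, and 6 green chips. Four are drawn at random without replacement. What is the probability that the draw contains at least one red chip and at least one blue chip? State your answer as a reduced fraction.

There are C(19,4) = 3876 possible draws.
By inclusion-exclusion on the complements, draws missing all red or all blue: C(11,4) + C(14,4) − C(6,4) = 330 + 1001 − 15 = 1316.
So draws with at least one of each: 3876 − 1316 = 2560, probability 2560/3876 = 640/969.

640/969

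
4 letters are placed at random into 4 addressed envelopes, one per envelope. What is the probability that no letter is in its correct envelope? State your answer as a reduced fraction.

There are 4! = 24 assignments.
By inclusion-exclusion, assignments with no fixed points: C(4,0)·4! − C(4,1)·3! + C(4,2)·2! − C(4,3)·1! + C(4,4)·0! = 9.
Probability = 9/24 = 3/8.

3/8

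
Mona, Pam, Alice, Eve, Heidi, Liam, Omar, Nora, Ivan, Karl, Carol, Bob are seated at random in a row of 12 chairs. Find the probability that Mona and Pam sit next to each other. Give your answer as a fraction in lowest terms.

There are 12! = 479001600 arrangements.
Treat Mona and Pam as a block: 11! arrangements of the blocks × 2 orders within the block = 2·39916800 = 79833600.
Probability = 79833600/479001600 = 1/6.

1/6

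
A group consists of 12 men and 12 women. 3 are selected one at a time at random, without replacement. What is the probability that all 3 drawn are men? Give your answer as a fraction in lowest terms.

5/46

Multiply the conditional probabilities at each draw: 12/24 · 11/23 · 10/22 = 1320/12144 = 5/46.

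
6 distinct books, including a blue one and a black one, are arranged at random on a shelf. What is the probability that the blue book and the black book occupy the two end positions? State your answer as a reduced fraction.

There are 6! = 720 arrangements.
Place the blue book and the black book at the ends in 2 ways, arrange the remaining 4 in 4! = 24 ways: 2·24 = 48.
Probability = 48/720 = 1/15.

1/15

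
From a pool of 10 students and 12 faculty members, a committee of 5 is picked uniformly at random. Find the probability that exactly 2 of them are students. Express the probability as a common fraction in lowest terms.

The sample space is all 5-subsets of the 22: C(22,5) = 26334.
Selections with exactly 2 students: choose 2 of the 10 students and 3 of the 12 faculty members, C(10,2)·C(12,3) = 45·220 = 9900.
Probability = 9900/26334 = 50/133.

50/133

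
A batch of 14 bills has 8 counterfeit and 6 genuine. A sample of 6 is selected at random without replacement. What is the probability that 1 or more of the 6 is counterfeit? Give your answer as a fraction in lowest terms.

3002/3003

Total selections: C(14,6) = 3003.
The complement is all 6 are genuine: C(6,6) = 1.
Probability = 1 − 1/3003 = 3002/3003.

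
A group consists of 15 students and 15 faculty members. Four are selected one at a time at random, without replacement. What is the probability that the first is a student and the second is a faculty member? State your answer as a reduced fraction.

Multiply the conditional probabilities at each draw: 15/30 · 15/29 = 225/870 = 15/58.

15/58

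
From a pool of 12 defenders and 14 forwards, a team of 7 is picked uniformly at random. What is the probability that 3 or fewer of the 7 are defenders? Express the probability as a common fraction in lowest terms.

Total selections: C(26,7) = 657800.
Favorable selections (3 or fewer defenders): C(12,0)·C(14,7) + C(12,1)·C(14,6) + C(12,2)·C(14,5) + C(12,3)·C(14,4) = 3432 + 36036 + 132132 + 220220 = 391820.
Probability = 391820/657800 = 137/230.

137/230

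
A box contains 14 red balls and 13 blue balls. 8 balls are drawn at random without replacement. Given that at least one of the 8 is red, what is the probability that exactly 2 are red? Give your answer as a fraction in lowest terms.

91/1293

Work in counts. Selections with at least one red: C(27,8) − C(13,8) = 2220075 − 1287 = 2218788.
Of those, selections where exactly 2 are red: C(14,2)·C(13,6) = 91·1716 = 156156.
Conditional probability = 156156/2218788 = 91/1293.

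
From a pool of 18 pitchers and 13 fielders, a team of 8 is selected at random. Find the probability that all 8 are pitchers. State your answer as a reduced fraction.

There are C(31,8) = 7888725 possible selections.
Selections with all pitchers: C(18,8) = 43758.
Probability = 43758/7888725 = 374/67425.

374/67425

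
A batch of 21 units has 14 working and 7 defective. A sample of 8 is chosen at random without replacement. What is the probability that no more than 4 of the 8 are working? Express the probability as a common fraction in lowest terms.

Total selections: C(21,8) = 203490.
Favorable selections (no more than 4 working): C(14,1)·C(7,7) + C(14,2)·C(7,6) + C(14,3)·C(7,5) + C(14,4)·C(7,4) = 14 + 637 + 7644 + 35035 = 43330.
Probability = 43330/203490 = 619/2907.

619/2907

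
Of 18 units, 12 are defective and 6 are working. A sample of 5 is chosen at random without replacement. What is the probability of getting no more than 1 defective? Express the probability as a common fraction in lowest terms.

There are C(18,5) = 8568 ways to choose the 5.
Favorable selections (no more than 1 defective): C(12,0)·C(6,5) + C(12,1)·C(6,4) = 6 + 180 = 186.
Probability = 186/8568 = 31/1428.

31/1428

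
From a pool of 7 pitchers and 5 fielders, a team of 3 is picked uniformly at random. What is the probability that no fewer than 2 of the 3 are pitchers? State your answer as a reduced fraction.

7/11

There are C(12,3) = 220 ways to choose the 3.
Favorable selections (no fewer than 2 pitchers): C(7,2)·C(5,1) + C(7,3)·C(5,0) = 105 + 35 = 140.
Probability = 140/220 = 7/11.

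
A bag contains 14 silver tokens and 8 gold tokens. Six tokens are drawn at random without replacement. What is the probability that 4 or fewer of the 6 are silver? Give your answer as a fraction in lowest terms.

There are C(22,6) = 74613 ways to choose the 6.
Count the complement (more than 4 silver): C(14,5)·C(8,1) + C(14,6)·C(8,0) = 16016 + 3003 = 19019.
Probability = 1 − 19019/74613 = 55594/74613 = 38/51.

38/51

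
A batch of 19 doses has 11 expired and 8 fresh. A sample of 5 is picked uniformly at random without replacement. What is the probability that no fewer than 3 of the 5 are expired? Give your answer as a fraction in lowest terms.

429/646

Total selections: C(19,5) = 11628.
Favorable selections (no fewer than 3 expired): C(11,3)·C(8,2) + C(11,4)·C(8,1) + C(11,5)·C(8,0) = 4620 + 2640 + 462 = 7722.
Probability = 7722/11628 = 429/646.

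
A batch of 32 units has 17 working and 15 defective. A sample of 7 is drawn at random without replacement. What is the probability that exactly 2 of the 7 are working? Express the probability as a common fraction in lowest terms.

1309/10788

There are C(32,7) = 3365856 ways to choose 7 from 32.
Selections with exactly 2 working: choose 2 of the 17 working and 5 of the 15 defective, C(17,2)·C(15,5) = 136·3003 = 408408.
Probability = 408408/3365856 = 1309/10788.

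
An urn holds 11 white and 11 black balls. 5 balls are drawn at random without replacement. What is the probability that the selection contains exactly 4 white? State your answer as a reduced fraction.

55/399

Total number of selections: C(22,5) = 26334.
Selections with exactly 4 white: choose 4 of the 11 white and 1 of the 11 black, C(11,4)·C(11,1) = 330·11 = 3630.
Probability = 3630/26334 = 55/399.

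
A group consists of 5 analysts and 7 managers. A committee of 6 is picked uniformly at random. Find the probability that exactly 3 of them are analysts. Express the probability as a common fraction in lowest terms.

There are C(12,6) = 924 ways to choose 6 from 12.
Selections with exactly 3 analysts: choose 3 of the 5 analysts and 3 of the 7 managers, C(5,3)·C(7,3) = 10·35 = 350.
Probability = 350/924 = 25/66.

25/66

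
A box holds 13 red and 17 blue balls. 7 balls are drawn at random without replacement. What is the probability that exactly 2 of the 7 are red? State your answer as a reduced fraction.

1547/6525

Total number of selections: C(30,7) = 2035800.
Selections with exactly 2 red: choose 2 of the 13 red and 5 of the 17 blue, C(13,2)·C(17,5) = 78·6188 = 482664.
Probability = 482664/2035800 = 1547/6525.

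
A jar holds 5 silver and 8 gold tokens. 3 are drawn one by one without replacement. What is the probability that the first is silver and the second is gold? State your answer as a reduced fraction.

Multiply the conditional probabilities at each draw: 5/13 · 8/12 = 40/156 = 10/39.

10/39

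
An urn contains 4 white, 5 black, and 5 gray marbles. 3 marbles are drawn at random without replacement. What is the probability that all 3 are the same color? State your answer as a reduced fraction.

There are C(14,3) = 364 ways to draw 3 marbles.
All same color: C(4,3) + C(5,3) + C(5,3) = 4 + 10 + 10 = 24.
Probability = 24/364 = 6/91.

6/91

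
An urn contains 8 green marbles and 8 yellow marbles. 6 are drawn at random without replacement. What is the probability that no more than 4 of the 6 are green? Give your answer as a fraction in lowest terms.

269/286

There are C(16,6) = 8008 ways to choose the 6.
Count the complement (more than 4 green): C(8,5)·C(8,1) + C(8,6)·C(8,0) = 448 + 28 = 476.
Probability = 1 − 476/8008 = 7532/8008 = 269/286.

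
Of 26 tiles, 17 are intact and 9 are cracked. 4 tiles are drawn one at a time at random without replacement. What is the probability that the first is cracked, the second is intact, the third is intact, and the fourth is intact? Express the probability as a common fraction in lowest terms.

Multiply the conditional probabilities at each draw: 9/26 · 17/25 · 16/24 · 15/23 = 36720/358800 = 153/1495.

153/1495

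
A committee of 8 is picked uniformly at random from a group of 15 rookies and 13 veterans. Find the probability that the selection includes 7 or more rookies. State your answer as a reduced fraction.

Total selections: C(28,8) = 3108105.
Favorable selections (7 or more rookies): C(15,7)·C(13,1) + C(15,8)·C(13,0) = 83655 + 6435 = 90090.
Probability = 90090/3108105 = 2/69.

2/69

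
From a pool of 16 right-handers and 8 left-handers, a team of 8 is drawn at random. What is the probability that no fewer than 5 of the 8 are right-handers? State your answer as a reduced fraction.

191074/245157

Total selections: C(24,8) = 735471.
Favorable selections (no fewer than 5 right-handers): C(16,5)·C(8,3) + C(16,6)·C(8,2) + C(16,7)·C(8,1) + C(16,8)·C(8,0) = 244608 + 224224 + 91520 + 12870 = 573222.
Probability = 573222/735471 = 191074/245157.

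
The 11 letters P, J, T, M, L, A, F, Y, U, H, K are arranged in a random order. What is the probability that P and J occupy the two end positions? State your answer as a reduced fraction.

There are 11! = 39916800 arrangements.
Place P and J at the ends in 2 ways, arrange the remaining 9 in 9! = 362880 ways: 2·362880 = 725760.
Probability = 725760/39916800 = 1/55.

1/55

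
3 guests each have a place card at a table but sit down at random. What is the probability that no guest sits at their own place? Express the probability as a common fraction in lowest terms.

1/3

There are 3! = 6 seatings.
By inclusion-exclusion, seatings with no fixed points: C(3,0)·3! − C(3,1)·2! + C(3,2)·1! − C(3,3)·0! = 2.
Probability = 2/6 = 1/3.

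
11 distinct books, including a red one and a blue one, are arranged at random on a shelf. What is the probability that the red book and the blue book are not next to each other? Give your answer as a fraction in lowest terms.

9/11

There are 11! = 39916800 arrangements.
Arrangements with the red book and the blue book adjacent: 2·10! = 7257600.
So not adjacent: 39916800 − 7257600 = 32659200, probability 32659200/39916800 = 9/11.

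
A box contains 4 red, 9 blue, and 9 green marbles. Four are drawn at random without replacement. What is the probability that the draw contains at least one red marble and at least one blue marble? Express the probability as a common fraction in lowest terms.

There are C(22,4) = 7315 possible draws.
By inclusion-exclusion on the complements, draws missing all red or all blue: C(18,4) + C(13,4) − C(9,4) = 3060 + 715 − 126 = 3649.
So draws with at least one of each: 7315 − 3649 = 3666, probability 3666/7315.

3666/7315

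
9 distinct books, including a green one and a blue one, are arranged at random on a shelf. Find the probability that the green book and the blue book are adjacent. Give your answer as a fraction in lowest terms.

2/9

There are 9! = 362880 arrangements.
Treat the green book and the blue book as a block: 8! arrangements of the blocks × 2 orders within the block = 2·40320 = 80640.
Probability = 80640/362880 = 2/9.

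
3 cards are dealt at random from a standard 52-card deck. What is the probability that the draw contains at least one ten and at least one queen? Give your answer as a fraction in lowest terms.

There are C(52,3) = 22100 possible draws.
By inclusion-exclusion on the complements, draws missing all tens or all queens: C(48,3) + C(48,3) − C(44,3) = 17296 + 17296 − 13244 = 21348.
So draws with at least one of each: 22100 − 21348 = 752, probability 752/22100 = 188/5525.

188/5525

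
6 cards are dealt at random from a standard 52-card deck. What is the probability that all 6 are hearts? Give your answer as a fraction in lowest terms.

33/391510

There are C(52,6) = 20358520 possible 6-card hands.
Hands that are all hearts: C(13,6) = 1716.
Probability = 1716/20358520 = 33/391510.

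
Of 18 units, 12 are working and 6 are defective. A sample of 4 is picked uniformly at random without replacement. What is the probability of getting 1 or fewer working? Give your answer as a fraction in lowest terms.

There are C(18,4) = 3060 ways to choose the 4.
Favorable selections (1 or fewer working): C(12,0)·C(6,4) + C(12,1)·C(6,3) = 15 + 240 = 255.
Probability = 255/3060 = 1/12.

1/12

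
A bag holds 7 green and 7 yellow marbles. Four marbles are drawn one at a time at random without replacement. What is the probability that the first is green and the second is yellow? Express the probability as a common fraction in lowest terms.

Multiply the conditional probabilities at each draw: 7/14 · 7/13 = 49/182 = 7/26.

7/26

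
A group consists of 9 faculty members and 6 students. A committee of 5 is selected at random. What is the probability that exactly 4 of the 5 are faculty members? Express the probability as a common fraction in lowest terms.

Total number of selections: C(15,5) = 3003.
Selections with exactly 4 faculty members: choose 4 of the 9 faculty members and 1 of the 6 students, C(9,4)·C(6,1) = 126·6 = 756.
Probability = 756/3003 = 36/143.

36/143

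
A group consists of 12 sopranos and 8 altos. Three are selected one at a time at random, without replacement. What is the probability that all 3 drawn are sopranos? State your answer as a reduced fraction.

Multiply the conditional probabilities at each draw: 12/20 · 11/19 · 10/18 = 1320/6840 = 11/57.

11/57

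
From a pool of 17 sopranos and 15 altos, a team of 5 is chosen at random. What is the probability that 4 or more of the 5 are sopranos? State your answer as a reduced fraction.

There are C(32,5) = 201376 ways to choose the 5.
Favorable selections (4 or more sopranos): C(17,4)·C(15,1) + C(17,5)·C(15,0) = 35700 + 6188 = 41888.
Probability = 41888/201376 = 187/899.

187/899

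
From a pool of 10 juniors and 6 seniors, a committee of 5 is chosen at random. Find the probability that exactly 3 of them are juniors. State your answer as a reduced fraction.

75/182

There are C(16,5) = 4368 ways to choose 5 from 16.
Selections with exactly 3 juniors: choose 3 of the 10 juniors and 2 of the 6 seniors, C(10,3)·C(6,2) = 120·15 = 1800.
Probability = 1800/4368 = 75/182.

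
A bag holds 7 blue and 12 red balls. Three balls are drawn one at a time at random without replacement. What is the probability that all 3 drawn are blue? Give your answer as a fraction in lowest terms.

35/969

Multiply the conditional probabilities at each draw: 7/19 · 6/18 · 5/17 = 210/5814 = 35/969.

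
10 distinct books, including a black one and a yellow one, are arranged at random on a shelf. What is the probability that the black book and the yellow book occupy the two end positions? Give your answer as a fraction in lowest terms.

1/45

There are 10! = 3628800 arrangements.
Place the black book and the yellow book at the ends in 2 ways, arrange the remaining 8 in 8! = 40320 ways: 2·40320 = 80640.
Probability = 80640/3628800 = 1/45.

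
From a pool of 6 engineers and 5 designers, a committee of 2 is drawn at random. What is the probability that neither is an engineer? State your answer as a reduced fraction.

There are C(11,2) = 55 possible selections.
Selections with no engineers (all designers): C(5,2) = 10.
Probability = 10/55 = 2/11.

2/11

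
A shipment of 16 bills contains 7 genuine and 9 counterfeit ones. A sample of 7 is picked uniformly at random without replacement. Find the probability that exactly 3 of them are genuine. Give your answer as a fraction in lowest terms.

441/1144

There are C(16,7) = 11440 ways to choose 7 from 16.
Selections with exactly 3 genuine: choose 3 of the 7 genuine and 4 of the 9 counterfeit, C(7,3)·C(9,4) = 35·126 = 4410.
Probability = 4410/11440 = 441/1144.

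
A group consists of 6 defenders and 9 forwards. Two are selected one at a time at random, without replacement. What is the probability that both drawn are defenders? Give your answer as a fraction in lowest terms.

1/7

Multiply the conditional probabilities at each draw: 6/15 · 5/14 = 30/210 = 1/7.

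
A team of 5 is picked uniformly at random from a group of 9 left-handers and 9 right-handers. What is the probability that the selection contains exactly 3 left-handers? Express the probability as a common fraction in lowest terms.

6/17

Total number of selections: C(18,5) = 8568.
Selections with exactly 3 left-handers: choose 3 of the 9 left-handers and 2 of the 9 right-handers, C(9,3)·C(9,2) = 84·36 = 3024.
Probability = 3024/8568 = 6/17.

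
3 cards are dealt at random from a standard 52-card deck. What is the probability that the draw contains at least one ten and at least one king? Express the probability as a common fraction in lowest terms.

188/5525

There are C(52,3) = 22100 possible draws.
By inclusion-exclusion on the complements, draws missing all tens or all kings: C(48,3) + C(48,3) − C(44,3) = 17296 + 17296 − 13244 = 21348.
So draws with at least one of each: 22100 − 21348 = 752, probability 752/22100 = 188/5525.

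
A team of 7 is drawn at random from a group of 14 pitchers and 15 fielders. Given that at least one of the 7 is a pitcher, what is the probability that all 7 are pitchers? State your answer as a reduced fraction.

88/39855

Work in counts. Selections with at least one pitcher: C(29,7) − C(15,7) = 1560780 − 6435 = 1554345.
Of those, selections where all 7 are pitchers: C(14,7) = 3432.
Conditional probability = 3432/1554345 = 88/39855.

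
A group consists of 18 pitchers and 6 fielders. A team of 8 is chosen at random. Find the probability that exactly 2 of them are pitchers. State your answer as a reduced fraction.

There are C(24,8) = 735471 ways to choose 8 from 24.
Selections with exactly 2 pitchers: choose 2 of the 18 pitchers and 6 of the 6 fielders, C(18,2)·C(6,6) = 153·1 = 153.
Probability = 153/735471 = 1/4807.

1/4807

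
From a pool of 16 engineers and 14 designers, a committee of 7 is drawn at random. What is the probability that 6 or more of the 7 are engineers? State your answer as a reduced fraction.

Total selections: C(30,7) = 2035800.
Favorable selections (6 or more engineers): C(16,6)·C(14,1) + C(16,7)·C(14,0) = 112112 + 11440 = 123552.
Probability = 123552/2035800 = 44/725.

44/725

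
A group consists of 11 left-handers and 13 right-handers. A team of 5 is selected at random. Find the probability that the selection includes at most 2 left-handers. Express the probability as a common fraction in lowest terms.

There are C(24,5) = 42504 ways to choose the 5.
Favorable selections (at most 2 left-handers): C(11,0)·C(13,5) + C(11,1)·C(13,4) + C(11,2)·C(13,3) = 1287 + 7865 + 15730 = 24882.
Probability = 24882/42504 = 377/644.

377/644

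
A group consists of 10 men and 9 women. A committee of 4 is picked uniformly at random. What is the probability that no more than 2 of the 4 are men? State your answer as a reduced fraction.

There are C(19,4) = 3876 ways to choose the 4.
Count the complement (more than 2 men): C(10,3)·C(9,1) + C(10,4)·C(9,0) = 1080 + 210 = 1290.
Probability = 1 − 1290/3876 = 2586/3876 = 431/646.

431/646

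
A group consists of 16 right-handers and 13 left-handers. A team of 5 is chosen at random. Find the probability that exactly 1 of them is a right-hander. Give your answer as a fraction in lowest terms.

176/1827

There are C(29,5) = 118755 ways to choose 5 from 29.
Selections with exactly 1 right-hander: choose 1 of the 16 right-handers and 4 of the 13 left-handers, C(16,1)·C(13,4) = 16·715 = 11440.
Probability = 11440/118755 = 176/1827.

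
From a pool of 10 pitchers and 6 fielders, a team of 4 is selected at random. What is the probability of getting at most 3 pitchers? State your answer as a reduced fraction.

23/26

Total selections: C(16,4) = 1820.
The complement is exactly 4 pitchers: C(10,4)·C(6,0) = 210.
Probability = 1 − 210/1820 = 1610/1820 = 23/26.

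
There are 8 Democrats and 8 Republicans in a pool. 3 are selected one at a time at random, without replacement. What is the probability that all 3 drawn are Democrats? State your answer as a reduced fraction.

1/10

Multiply the conditional probabilities at each draw: 8/16 · 7/15 · 6/14 = 336/3360 = 1/10.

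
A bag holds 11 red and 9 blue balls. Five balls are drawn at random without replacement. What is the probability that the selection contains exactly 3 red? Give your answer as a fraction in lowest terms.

495/1292

There are C(20,5) = 15504 ways to choose 5 from 20.
Selections with exactly 3 red: choose 3 of the 11 red and 2 of the 9 blue, C(11,3)·C(9,2) = 165·36 = 5940.
Probability = 5940/15504 = 495/1292.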